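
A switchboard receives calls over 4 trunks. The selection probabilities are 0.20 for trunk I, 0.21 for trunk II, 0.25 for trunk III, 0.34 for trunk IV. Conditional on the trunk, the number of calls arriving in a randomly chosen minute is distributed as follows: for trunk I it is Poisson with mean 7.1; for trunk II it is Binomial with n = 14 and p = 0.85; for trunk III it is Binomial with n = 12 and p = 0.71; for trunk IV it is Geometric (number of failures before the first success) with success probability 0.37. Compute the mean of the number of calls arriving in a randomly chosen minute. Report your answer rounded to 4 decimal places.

6.6279

Component means — I: 7.1; II: 11.9; III: 8.52; IV: 1.7027.
E[X] = 0.2·7.1 + 0.21·11.9 + 0.25·8.52 + 0.34·1.7027 = 6.62792.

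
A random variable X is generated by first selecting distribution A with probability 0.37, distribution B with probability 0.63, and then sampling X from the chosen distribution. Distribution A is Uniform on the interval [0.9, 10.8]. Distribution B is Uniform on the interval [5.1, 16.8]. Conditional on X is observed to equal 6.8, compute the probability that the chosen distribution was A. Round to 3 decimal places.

Likelihoods f(6.8 | ·): A: 0.10101; B: 0.0854701.
Posterior ∝ prior × likelihood. Numerator for A: 0.37·0.10101 = 0.0373737.
Normalizing constant: 0.37·0.10101 + 0.63·0.0854701 = 0.0912199.
P(A | observation) = 0.0373737 / 0.0912199 = 0.40971.

0.410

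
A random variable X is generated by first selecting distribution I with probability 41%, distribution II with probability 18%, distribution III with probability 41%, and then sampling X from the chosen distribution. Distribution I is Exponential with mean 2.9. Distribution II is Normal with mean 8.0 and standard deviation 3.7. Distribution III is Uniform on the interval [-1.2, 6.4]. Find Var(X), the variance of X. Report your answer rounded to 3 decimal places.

Per component, I: μ=2.9, E[X²]=16.82; II: μ=8, E[X²]=77.69; III: μ=2.6, E[X²]=11.5733.
E[X] = 0.41·2.9 + 0.18·8 + 0.41·2.6 = 3.695.
E[X²] = 0.41·16.82 + 0.18·77.69 + 0.41·11.5733 = 25.6255.
Var(X) = E[X²] − (E[X])² = 25.6255 − 13.653 = 11.9724.

11.972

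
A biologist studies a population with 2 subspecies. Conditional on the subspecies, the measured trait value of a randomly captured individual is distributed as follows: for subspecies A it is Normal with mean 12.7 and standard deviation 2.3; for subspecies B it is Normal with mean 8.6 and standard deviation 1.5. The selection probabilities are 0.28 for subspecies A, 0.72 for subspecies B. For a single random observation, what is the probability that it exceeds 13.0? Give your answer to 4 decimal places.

Conditional on each subspecies, P(X > 13.0): A: 0.448111; B: 0.00167672.
By total probability, P(X > 13.0) = 0.28·0.448111 + 0.72·0.00167672 = 0.126678.

0.1267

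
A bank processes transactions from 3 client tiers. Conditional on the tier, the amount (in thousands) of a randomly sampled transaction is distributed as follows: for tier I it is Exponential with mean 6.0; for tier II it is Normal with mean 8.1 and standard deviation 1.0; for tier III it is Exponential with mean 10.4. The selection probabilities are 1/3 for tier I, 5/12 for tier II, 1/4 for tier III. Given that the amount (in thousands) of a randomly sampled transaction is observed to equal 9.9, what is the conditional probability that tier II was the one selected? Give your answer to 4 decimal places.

Likelihoods f(9.9 | ·): I: 0.0320083; II: 0.0789502; III: 0.0371152.
Posterior ∝ prior × likelihood. Numerator for II: 0.416667·0.0789502 = 0.0328959.
Normalizing constant: 0.333333·0.0320083 + 0.416667·0.0789502 + 0.25·0.0371152 = 0.0528441.
P(II | observation) = 0.0328959 / 0.0528441 = 0.622508.

0.6225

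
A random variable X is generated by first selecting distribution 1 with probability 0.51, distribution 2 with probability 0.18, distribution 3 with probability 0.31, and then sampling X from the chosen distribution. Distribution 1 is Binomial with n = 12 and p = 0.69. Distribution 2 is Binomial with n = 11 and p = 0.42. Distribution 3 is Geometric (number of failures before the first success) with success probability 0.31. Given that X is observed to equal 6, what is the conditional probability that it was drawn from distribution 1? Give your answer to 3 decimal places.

0.528

Likelihoods P(X=6 | ·): 1: 0.0884987; 2: 0.166448; 3: 0.0334546.
Posterior ∝ prior × likelihood. Numerator for 1: 0.51·0.0884987 = 0.0451343.
Normalizing constant: 0.51·0.0884987 + 0.18·0.166448 + 0.31·0.0334546 = 0.0854658.
P(1 | observation) = 0.0451343 / 0.0854658 = 0.528098.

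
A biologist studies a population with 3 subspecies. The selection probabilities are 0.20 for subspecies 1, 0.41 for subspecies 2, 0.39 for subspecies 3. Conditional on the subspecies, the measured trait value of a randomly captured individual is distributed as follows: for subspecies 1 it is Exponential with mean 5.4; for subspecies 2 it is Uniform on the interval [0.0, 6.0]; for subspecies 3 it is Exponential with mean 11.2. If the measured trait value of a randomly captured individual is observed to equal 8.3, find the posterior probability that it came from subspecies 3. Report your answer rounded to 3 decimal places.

0.676

Likelihoods f(8.3 | ·): 1: 0.039818; 2: 0; 3: 0.0425538.
Posterior ∝ prior × likelihood. Numerator for 3: 0.39·0.0425538 = 0.016596.
Normalizing constant: 0.2·0.039818 + 0.41·0 + 0.39·0.0425538 = 0.0245596.
P(3 | observation) = 0.016596 / 0.0245596 = 0.675744.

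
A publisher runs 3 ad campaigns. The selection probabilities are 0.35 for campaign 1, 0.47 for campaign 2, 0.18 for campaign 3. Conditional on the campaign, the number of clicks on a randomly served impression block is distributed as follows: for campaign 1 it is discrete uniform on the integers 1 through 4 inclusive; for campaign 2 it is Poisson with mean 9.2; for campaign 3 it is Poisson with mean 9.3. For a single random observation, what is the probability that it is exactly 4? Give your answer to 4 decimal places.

Conditional on each campaign, P(X = 4): 1: 0.25; 2: 0.03016; 3: 0.0284959.
By total probability, P(X = 4) = 0.35·0.25 + 0.47·0.03016 + 0.18·0.0284959 = 0.106804.

0.1068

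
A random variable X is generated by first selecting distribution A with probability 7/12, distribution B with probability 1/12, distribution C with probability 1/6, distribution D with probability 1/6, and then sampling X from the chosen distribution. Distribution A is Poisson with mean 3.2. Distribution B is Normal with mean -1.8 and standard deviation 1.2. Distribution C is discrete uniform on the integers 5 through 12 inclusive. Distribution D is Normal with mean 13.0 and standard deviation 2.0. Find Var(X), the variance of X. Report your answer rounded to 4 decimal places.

21.8900

Per component, A: μ=3.2, E[X²]=13.44; B: μ=-1.8, E[X²]=4.68; C: μ=8.5, E[X²]=77.5; D: μ=13, E[X²]=173.
E[X] = 0.583333·3.2 + 0.0833333·-1.8 + 0.166667·8.5 + 0.166667·13 = 5.3.
E[X²] = 0.583333·13.44 + 0.0833333·4.68 + 0.166667·77.5 + 0.166667·173 = 49.98.
Var(X) = E[X²] − (E[X])² = 49.98 − 28.09 = 21.89.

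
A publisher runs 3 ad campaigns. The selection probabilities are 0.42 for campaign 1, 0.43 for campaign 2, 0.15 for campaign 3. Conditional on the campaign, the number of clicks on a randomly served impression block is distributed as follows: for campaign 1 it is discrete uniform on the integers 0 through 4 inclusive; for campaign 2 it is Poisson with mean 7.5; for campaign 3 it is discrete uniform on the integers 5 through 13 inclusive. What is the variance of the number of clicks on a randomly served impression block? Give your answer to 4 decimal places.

13.7603

Per component, 1: μ=2, E[X²]=6; 2: μ=7.5, E[X²]=63.75; 3: μ=9, E[X²]=87.6667.
E[X] = 0.42·2 + 0.43·7.5 + 0.15·9 = 5.415.
E[X²] = 0.42·6 + 0.43·63.75 + 0.15·87.6667 = 43.0825.
Var(X) = E[X²] − (E[X])² = 43.0825 − 29.3222 = 13.7603.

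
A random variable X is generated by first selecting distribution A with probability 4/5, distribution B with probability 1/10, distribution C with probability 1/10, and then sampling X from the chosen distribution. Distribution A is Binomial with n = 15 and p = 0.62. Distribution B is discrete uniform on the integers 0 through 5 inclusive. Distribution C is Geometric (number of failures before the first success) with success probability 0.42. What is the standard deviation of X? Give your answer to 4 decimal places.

3.4895

Per component, A: μ=9.3, E[X²]=90.024; B: μ=2.5, E[X²]=9.16667; C: μ=1.38095, E[X²]=5.19501.
E[X] = 0.8·9.3 + 0.1·2.5 + 0.1·1.38095 = 7.8281.
E[X²] = 0.8·90.024 + 0.1·9.16667 + 0.1·5.19501 = 73.4554.
Var(X) = E[X²] − (E[X])² = 73.4554 − 61.2791 = 12.1763.
SD(X) = √12.1763 = 3.48945.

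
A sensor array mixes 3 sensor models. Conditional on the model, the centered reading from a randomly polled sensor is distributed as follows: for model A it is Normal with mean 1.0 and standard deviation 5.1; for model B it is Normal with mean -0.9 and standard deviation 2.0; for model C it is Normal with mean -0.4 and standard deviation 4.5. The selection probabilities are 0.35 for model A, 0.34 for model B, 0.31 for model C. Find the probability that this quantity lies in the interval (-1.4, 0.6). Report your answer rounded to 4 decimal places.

0.2334

Conditional on each model, P(-1.4 < X < 0.6): A: 0.149775; B: 0.372079; C: 0.175859.
By total probability, P(-1.4 < X < 0.6) = 0.35·0.149775 + 0.34·0.372079 + 0.31·0.175859 = 0.233444.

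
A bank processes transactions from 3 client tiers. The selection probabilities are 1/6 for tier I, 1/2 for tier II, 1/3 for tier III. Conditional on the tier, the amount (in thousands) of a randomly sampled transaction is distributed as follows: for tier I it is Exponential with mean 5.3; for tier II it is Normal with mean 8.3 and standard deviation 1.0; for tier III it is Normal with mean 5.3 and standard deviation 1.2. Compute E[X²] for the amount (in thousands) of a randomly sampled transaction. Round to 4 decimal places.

For each component E[X²] = Var + (mean)², giving I: 56.18; II: 69.89; III: 29.53.
Overall E[X²] = 0.166667·56.18 + 0.5·69.89 + 0.333333·29.53 = 54.1517.

54.1517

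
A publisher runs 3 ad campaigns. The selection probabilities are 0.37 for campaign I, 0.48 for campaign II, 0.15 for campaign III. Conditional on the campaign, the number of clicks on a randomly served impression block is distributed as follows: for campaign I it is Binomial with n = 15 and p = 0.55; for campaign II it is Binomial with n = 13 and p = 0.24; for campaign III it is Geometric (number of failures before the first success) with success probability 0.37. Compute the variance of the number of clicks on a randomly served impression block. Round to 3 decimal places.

Per component, I: μ=8.25, E[X²]=71.775; II: μ=3.12, E[X²]=12.1056; III: μ=1.7027, E[X²]=7.5011.
E[X] = 0.37·8.25 + 0.48·3.12 + 0.15·1.7027 = 4.80551.
E[X²] = 0.37·71.775 + 0.48·12.1056 + 0.15·7.5011 = 33.4926.
Var(X) = E[X²] − (E[X])² = 33.4926 − 23.0929 = 10.3997.

10.400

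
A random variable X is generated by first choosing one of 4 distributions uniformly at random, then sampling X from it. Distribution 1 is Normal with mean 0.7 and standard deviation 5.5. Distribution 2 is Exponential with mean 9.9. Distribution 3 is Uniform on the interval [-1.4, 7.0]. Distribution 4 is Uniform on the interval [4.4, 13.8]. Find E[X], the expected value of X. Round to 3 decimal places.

5.625

Component means — 1: 0.7; 2: 9.9; 3: 2.8; 4: 9.1.
E[X] = 0.25·0.7 + 0.25·9.9 + 0.25·2.8 + 0.25·9.1 = 5.625.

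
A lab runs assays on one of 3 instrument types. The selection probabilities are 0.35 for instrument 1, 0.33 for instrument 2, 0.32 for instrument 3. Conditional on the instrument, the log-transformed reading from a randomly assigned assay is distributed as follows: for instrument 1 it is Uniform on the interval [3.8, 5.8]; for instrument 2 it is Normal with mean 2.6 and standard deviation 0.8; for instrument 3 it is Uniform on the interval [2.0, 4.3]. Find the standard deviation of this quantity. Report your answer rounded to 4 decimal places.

Per component, 1: μ=4.8, E[X²]=23.3733; 2: μ=2.6, E[X²]=7.4; 3: μ=3.15, E[X²]=10.3633.
E[X] = 0.35·4.8 + 0.33·2.6 + 0.32·3.15 = 3.546.
E[X²] = 0.35·23.3733 + 0.33·7.4 + 0.32·10.3633 = 13.9389.
Var(X) = E[X²] − (E[X])² = 13.9389 − 12.5741 = 1.36482.
SD(X) = √1.36482 = 1.16825.

1.1683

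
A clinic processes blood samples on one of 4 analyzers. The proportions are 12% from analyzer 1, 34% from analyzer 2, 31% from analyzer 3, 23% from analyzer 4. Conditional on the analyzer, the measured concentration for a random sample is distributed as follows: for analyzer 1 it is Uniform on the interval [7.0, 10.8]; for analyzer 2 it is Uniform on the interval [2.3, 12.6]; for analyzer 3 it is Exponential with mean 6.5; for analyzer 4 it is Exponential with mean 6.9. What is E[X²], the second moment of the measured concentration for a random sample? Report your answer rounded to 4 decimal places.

79.6219

For each component E[X²] = Var + (mean)², giving 1: 80.4133; 2: 64.3433; 3: 84.5; 4: 95.22.
Overall E[X²] = 0.12·80.4133 + 0.34·64.3433 + 0.31·84.5 + 0.23·95.22 = 79.6219.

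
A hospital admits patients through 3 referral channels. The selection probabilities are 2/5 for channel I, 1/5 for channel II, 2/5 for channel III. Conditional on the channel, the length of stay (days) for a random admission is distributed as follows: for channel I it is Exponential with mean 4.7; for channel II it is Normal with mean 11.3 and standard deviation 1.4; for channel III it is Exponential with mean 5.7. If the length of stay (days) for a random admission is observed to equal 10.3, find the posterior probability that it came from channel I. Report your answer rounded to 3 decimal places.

0.146

Likelihoods f(10.3 | ·): I: 0.0237766; II: 0.220797; III: 0.028797.
Posterior ∝ prior × likelihood. Numerator for I: 0.4·0.0237766 = 0.00951065.
Normalizing constant: 0.4·0.0237766 + 0.2·0.220797 + 0.4·0.028797 = 0.0651888.
P(I | observation) = 0.00951065 / 0.0651888 = 0.145894.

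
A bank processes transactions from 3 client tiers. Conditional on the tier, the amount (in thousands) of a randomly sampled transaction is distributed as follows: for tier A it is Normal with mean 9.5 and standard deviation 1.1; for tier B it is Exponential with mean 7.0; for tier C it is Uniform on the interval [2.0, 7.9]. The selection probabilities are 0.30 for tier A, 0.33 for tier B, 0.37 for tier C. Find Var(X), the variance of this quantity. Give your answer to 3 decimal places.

Per component, A: μ=9.5, E[X²]=91.46; B: μ=7, E[X²]=98; C: μ=4.95, E[X²]=27.4033.
E[X] = 0.3·9.5 + 0.33·7 + 0.37·4.95 = 6.9915.
E[X²] = 0.3·91.46 + 0.33·98 + 0.37·27.4033 = 69.9172.
Var(X) = E[X²] − (E[X])² = 69.9172 − 48.8811 = 21.0362.

21.036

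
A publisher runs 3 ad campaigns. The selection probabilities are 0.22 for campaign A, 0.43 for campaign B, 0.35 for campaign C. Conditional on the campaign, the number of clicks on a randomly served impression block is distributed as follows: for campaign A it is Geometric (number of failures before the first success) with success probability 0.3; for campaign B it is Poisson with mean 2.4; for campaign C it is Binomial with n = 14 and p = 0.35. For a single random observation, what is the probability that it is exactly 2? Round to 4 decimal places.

0.1669

Conditional on each campaign, P(X = 2): A: 0.147; B: 0.261268; C: 0.0634071.
By total probability, P(X = 2) = 0.22·0.147 + 0.43·0.261268 + 0.35·0.0634071 = 0.166878.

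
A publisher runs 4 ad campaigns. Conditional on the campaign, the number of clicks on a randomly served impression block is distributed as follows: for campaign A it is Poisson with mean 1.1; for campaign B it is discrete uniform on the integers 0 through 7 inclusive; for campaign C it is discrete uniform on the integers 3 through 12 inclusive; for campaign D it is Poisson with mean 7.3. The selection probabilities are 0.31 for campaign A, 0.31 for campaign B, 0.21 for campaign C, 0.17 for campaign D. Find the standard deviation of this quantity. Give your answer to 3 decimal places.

3.463

Per component, A: μ=1.1, E[X²]=2.31; B: μ=3.5, E[X²]=17.5; C: μ=7.5, E[X²]=64.5; D: μ=7.3, E[X²]=60.59.
E[X] = 0.31·1.1 + 0.31·3.5 + 0.21·7.5 + 0.17·7.3 = 4.242.
E[X²] = 0.31·2.31 + 0.31·17.5 + 0.21·64.5 + 0.17·60.59 = 29.9864.
Var(X) = E[X²] − (E[X])² = 29.9864 − 17.9946 = 11.9918.
SD(X) = √11.9918 = 3.46292.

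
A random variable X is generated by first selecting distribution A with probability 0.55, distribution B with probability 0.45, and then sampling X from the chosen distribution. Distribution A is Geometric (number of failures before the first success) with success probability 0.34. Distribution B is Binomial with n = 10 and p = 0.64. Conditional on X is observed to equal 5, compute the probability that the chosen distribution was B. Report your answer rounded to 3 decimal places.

0.759

Likelihoods P(X=5 | ·): A: 0.0425793; B: 0.163611.
Posterior ∝ prior × likelihood. Numerator for B: 0.45·0.163611 = 0.073625.
Normalizing constant: 0.55·0.0425793 + 0.45·0.163611 = 0.0970436.
P(B | observation) = 0.073625 / 0.0970436 = 0.75868.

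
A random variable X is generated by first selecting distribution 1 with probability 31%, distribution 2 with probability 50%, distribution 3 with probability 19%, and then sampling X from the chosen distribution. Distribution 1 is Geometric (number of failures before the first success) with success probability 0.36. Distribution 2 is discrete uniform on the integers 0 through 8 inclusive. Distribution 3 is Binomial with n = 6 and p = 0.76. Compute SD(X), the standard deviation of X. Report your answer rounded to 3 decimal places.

Per component, 1: μ=1.77778, E[X²]=8.09877; 2: μ=4, E[X²]=22.6667; 3: μ=4.56, E[X²]=21.888.
E[X] = 0.31·1.77778 + 0.5·4 + 0.19·4.56 = 3.41751.
E[X²] = 0.31·8.09877 + 0.5·22.6667 + 0.19·21.888 = 18.0027.
Var(X) = E[X²] − (E[X])² = 18.0027 − 11.6794 = 6.32329.
SD(X) = √6.32329 = 2.51461.

2.515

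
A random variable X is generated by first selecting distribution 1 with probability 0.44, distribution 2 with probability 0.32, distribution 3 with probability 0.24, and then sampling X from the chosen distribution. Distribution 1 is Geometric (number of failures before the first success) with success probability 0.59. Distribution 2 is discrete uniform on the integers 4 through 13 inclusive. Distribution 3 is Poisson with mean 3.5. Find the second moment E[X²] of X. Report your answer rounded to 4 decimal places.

For each component E[X²] = Var + (mean)², giving 1: 1.66073; 2: 80.5; 3: 15.75.
Overall E[X²] = 0.44·1.66073 + 0.32·80.5 + 0.24·15.75 = 30.2707.

30.2707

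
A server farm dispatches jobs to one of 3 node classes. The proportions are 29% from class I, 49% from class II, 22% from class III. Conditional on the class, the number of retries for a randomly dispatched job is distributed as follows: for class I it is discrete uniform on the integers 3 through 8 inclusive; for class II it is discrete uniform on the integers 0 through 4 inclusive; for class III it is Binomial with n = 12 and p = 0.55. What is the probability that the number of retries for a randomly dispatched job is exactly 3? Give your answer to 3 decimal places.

Conditional on each class, P(X = 3): I: 0.166667; II: 0.2; III: 0.0276964.
By total probability, P(X = 3) = 0.29·0.166667 + 0.49·0.2 + 0.22·0.0276964 = 0.152427.

0.152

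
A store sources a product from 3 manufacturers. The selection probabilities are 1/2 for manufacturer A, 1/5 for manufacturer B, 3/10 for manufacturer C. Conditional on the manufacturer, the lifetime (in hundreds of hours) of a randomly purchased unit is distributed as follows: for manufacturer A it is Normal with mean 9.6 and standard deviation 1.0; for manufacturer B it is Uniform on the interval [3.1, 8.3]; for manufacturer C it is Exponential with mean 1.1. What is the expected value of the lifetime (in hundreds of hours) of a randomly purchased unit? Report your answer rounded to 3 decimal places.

Component means — A: 9.6; B: 5.7; C: 1.1.
E[X] = 0.5·9.6 + 0.2·5.7 + 0.3·1.1 = 6.27.

6.270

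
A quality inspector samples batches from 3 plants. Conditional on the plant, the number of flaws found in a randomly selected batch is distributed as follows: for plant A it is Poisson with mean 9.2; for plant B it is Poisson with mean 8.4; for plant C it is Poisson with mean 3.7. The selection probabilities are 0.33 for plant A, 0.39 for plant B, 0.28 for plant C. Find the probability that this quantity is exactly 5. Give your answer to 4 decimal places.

Conditional on each plant, P(X = 5): A: 0.0554943; B: 0.0783685; C: 0.142869.
By total probability, P(X = 5) = 0.33·0.0554943 + 0.39·0.0783685 + 0.28·0.142869 = 0.0888801.

0.0889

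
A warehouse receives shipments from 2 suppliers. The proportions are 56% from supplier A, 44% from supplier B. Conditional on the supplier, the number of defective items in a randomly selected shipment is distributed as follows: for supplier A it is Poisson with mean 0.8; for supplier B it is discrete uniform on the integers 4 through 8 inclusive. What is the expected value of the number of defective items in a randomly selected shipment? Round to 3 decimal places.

Component means — A: 0.8; B: 6.
E[X] = 0.56·0.8 + 0.44·6 = 3.088.

3.088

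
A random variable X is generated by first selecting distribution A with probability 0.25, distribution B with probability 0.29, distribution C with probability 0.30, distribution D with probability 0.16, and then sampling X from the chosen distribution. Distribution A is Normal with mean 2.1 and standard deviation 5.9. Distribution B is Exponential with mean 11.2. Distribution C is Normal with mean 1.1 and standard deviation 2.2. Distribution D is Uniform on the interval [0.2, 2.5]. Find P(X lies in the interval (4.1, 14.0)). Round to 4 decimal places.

Conditional on each component, P(4.1 < X < 14.0): A: 0.345461; B: 0.406948; C: 0.086341; D: 0.
By total probability, P(4.1 < X < 14.0) = 0.25·0.345461 + 0.29·0.406948 + 0.3·0.086341 + 0.16·0 = 0.230283.

0.2303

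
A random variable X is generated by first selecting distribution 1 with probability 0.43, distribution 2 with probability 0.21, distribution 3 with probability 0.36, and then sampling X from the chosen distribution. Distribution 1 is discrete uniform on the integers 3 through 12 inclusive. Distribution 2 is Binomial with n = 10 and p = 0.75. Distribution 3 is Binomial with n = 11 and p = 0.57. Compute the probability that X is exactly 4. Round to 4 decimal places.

0.0805

Conditional on each component, P(X = 4): 1: 0.1; 2: 0.016222; 3: 0.0946875.
By total probability, P(X = 4) = 0.43·0.1 + 0.21·0.016222 + 0.36·0.0946875 = 0.0804941.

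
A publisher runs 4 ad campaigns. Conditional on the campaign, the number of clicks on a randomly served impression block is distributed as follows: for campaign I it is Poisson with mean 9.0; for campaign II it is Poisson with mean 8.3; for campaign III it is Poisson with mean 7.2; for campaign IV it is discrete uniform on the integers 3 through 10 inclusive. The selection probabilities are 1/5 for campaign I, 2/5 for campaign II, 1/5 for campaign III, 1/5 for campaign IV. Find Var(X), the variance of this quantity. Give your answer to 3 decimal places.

8.404

Per component, I: μ=9, E[X²]=90; II: μ=8.3, E[X²]=77.19; III: μ=7.2, E[X²]=59.04; IV: μ=6.5, E[X²]=47.5.
E[X] = 0.2·9 + 0.4·8.3 + 0.2·7.2 + 0.2·6.5 = 7.86.
E[X²] = 0.2·90 + 0.4·77.19 + 0.2·59.04 + 0.2·47.5 = 70.184.
Var(X) = E[X²] − (E[X])² = 70.184 − 61.7796 = 8.4044.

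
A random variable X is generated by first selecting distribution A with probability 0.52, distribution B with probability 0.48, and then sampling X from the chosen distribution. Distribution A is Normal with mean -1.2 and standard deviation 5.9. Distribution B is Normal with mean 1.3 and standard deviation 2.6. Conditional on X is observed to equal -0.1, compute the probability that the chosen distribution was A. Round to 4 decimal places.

Likelihoods f(-0.1 | ·): A: 0.0664523; B: 0.132732.
Posterior ∝ prior × likelihood. Numerator for A: 0.52·0.0664523 = 0.0345552.
Normalizing constant: 0.52·0.0664523 + 0.48·0.132732 = 0.0982667.
P(A | observation) = 0.0345552 / 0.0982667 = 0.351647.

0.3516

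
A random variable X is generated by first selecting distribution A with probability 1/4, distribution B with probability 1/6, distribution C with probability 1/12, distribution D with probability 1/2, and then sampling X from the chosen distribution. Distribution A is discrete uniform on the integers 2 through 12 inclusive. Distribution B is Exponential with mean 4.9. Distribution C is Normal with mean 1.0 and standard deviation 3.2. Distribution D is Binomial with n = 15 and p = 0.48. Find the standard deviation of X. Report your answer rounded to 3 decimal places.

3.524

Per component, A: μ=7, E[X²]=59; B: μ=4.9, E[X²]=48.02; C: μ=1, E[X²]=11.24; D: μ=7.2, E[X²]=55.584.
E[X] = 0.25·7 + 0.166667·4.9 + 0.0833333·1 + 0.5·7.2 = 6.25.
E[X²] = 0.25·59 + 0.166667·48.02 + 0.0833333·11.24 + 0.5·55.584 = 51.482.
Var(X) = E[X²] − (E[X])² = 51.482 − 39.0625 = 12.4195.
SD(X) = √12.4195 = 3.52413.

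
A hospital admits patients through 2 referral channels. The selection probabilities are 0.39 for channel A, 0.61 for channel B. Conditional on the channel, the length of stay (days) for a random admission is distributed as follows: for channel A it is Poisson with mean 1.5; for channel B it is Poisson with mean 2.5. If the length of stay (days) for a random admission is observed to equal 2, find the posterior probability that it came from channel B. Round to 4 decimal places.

Likelihoods P(X=2 | ·): A: 0.251021; B: 0.256516.
Posterior ∝ prior × likelihood. Numerator for B: 0.61·0.256516 = 0.156475.
Normalizing constant: 0.39·0.251021 + 0.61·0.256516 = 0.254373.
P(B | observation) = 0.156475 / 0.254373 = 0.615138.

0.6151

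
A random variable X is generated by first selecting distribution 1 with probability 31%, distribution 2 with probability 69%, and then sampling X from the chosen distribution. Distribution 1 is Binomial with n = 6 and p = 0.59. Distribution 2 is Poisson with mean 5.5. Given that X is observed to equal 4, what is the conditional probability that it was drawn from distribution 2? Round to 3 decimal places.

0.532

Likelihoods P(X=4 | ·): 1: 0.305539; 2: 0.155819.
Posterior ∝ prior × likelihood. Numerator for 2: 0.69·0.155819 = 0.107515.
Normalizing constant: 0.31·0.305539 + 0.69·0.155819 = 0.202232.
P(2 | observation) = 0.107515 / 0.202232 = 0.531641.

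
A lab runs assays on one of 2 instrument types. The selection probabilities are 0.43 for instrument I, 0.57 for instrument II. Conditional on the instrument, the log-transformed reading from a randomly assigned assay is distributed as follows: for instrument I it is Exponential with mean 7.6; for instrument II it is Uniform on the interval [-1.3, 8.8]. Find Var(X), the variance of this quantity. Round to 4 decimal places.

Per component, I: μ=7.6, E[X²]=115.52; II: μ=3.75, E[X²]=22.5633.
E[X] = 0.43·7.6 + 0.57·3.75 = 5.4055.
E[X²] = 0.43·115.52 + 0.57·22.5633 = 62.5347.
Var(X) = E[X²] − (E[X])² = 62.5347 − 29.2194 = 33.3153.

33.3153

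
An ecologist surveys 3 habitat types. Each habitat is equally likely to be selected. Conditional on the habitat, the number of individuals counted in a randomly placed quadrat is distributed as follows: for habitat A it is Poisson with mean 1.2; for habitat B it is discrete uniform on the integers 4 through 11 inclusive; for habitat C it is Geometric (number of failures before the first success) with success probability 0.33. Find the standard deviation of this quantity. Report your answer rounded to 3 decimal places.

3.466

Per component, A: μ=1.2, E[X²]=2.64; B: μ=7.5, E[X²]=61.5; C: μ=2.0303, E[X²]=10.2746.
E[X] = 0.333333·1.2 + 0.333333·7.5 + 0.333333·2.0303 = 3.57677.
E[X²] = 0.333333·2.64 + 0.333333·61.5 + 0.333333·10.2746 = 24.8049.
Var(X) = E[X²] − (E[X])² = 24.8049 − 12.7933 = 12.0116.
SD(X) = √12.0116 = 3.46577.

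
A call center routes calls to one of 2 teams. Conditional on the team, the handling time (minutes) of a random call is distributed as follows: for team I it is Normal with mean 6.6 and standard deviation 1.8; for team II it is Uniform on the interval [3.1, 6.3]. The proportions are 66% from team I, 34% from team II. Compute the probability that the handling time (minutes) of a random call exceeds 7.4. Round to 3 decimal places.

0.217

Conditional on each team, P(X > 7.4): I: 0.328361; II: 0.
By total probability, P(X > 7.4) = 0.66·0.328361 + 0.34·0 = 0.216718.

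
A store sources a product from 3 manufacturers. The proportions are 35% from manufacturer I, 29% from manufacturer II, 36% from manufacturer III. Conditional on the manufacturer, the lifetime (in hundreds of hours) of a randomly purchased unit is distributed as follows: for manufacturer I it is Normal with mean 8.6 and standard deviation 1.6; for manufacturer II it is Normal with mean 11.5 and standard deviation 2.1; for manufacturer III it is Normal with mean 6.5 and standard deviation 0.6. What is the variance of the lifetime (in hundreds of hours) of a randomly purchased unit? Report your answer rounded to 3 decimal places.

Per component, I: μ=8.6, E[X²]=76.52; II: μ=11.5, E[X²]=136.66; III: μ=6.5, E[X²]=42.61.
E[X] = 0.35·8.6 + 0.29·11.5 + 0.36·6.5 = 8.685.
E[X²] = 0.35·76.52 + 0.29·136.66 + 0.36·42.61 = 81.753.
Var(X) = E[X²] − (E[X])² = 81.753 − 75.4292 = 6.32378.

6.324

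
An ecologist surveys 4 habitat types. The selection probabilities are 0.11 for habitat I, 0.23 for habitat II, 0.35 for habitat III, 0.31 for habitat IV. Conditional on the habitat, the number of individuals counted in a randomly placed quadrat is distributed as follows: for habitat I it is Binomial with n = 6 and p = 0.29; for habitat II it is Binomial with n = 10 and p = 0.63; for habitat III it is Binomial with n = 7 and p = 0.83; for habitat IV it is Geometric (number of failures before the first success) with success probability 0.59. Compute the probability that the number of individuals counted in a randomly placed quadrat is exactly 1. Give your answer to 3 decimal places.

Conditional on each habitat, P(X = 1): I: 0.313936; II: 0.000818759; III: 0.000140239; IV: 0.2419.
By total probability, P(X = 1) = 0.11·0.313936 + 0.23·0.000818759 + 0.35·0.000140239 + 0.31·0.2419 = 0.109759.

0.110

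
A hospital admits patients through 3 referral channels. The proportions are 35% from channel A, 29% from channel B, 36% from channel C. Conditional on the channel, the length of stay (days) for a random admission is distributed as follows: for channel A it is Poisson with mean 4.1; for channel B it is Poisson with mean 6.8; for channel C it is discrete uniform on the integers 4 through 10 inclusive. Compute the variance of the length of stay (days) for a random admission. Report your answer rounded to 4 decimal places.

6.6508

Per component, A: μ=4.1, E[X²]=20.91; B: μ=6.8, E[X²]=53.04; C: μ=7, E[X²]=53.
E[X] = 0.35·4.1 + 0.29·6.8 + 0.36·7 = 5.927.
E[X²] = 0.35·20.91 + 0.29·53.04 + 0.36·53 = 41.7801.
Var(X) = E[X²] − (E[X])² = 41.7801 − 35.1293 = 6.65077.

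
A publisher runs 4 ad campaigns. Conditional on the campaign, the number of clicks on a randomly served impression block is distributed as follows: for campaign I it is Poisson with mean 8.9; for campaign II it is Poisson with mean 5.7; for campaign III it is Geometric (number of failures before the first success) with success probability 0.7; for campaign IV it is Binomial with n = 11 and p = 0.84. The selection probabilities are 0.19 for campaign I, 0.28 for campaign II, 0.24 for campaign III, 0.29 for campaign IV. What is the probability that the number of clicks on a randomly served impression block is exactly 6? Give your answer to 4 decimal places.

Conditional on each campaign, P(X = 6): I: 0.0941427; II: 0.159382; III: 0.0005103; IV: 0.0170184.
By total probability, P(X = 6) = 0.19·0.0941427 + 0.28·0.159382 + 0.24·0.0005103 + 0.29·0.0170184 = 0.0675717.

0.0676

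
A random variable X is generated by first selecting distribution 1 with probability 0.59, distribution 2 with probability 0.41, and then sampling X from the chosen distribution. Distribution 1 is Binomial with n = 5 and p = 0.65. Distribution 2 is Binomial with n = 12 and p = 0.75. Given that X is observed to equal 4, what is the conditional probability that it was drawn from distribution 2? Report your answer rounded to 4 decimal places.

0.0053

Likelihoods P(X=4 | ·): 1: 0.312386; 2: 0.00238985.
Posterior ∝ prior × likelihood. Numerator for 2: 0.41·0.00238985 = 0.000979838.
Normalizing constant: 0.59·0.312386 + 0.41·0.00238985 = 0.185288.
P(2 | observation) = 0.000979838 / 0.185288 = 0.0052882.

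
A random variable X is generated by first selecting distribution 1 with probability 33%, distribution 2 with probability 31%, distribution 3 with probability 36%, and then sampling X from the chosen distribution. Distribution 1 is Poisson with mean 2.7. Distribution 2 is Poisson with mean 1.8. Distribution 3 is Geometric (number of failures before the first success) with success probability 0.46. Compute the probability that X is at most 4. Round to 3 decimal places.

Conditional on each component, P(X ≤ 4): 1: 0.862908; 2: 0.963593; 3: 0.954083.
By total probability, P(X ≤ 4) = 0.33·0.862908 + 0.31·0.963593 + 0.36·0.954083 = 0.926944.

0.927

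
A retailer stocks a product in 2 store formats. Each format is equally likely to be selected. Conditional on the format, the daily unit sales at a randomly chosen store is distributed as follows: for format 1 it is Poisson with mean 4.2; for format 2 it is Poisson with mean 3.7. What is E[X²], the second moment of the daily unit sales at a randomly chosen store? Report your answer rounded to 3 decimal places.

19.615

For each component E[X²] = Var + (mean)², giving 1: 21.84; 2: 17.39.
Overall E[X²] = 0.5·21.84 + 0.5·17.39 = 19.615.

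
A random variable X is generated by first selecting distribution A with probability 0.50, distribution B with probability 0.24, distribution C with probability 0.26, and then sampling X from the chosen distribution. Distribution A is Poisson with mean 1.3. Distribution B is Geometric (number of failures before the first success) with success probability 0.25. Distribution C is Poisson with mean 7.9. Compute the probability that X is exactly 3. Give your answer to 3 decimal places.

Conditional on each component, P(X = 3): A: 0.0997921; B: 0.105469; C: 0.0304652.
By total probability, P(X = 3) = 0.5·0.0997921 + 0.24·0.105469 + 0.26·0.0304652 = 0.0831295.

0.083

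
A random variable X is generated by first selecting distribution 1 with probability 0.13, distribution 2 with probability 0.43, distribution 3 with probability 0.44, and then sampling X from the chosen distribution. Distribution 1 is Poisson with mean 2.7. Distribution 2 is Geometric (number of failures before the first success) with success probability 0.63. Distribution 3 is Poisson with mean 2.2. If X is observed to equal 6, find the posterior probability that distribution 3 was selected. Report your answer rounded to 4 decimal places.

Likelihoods P(X=6 | ·): 1: 0.0361622; 2: 0.00161641; 3: 0.0174484.
Posterior ∝ prior × likelihood. Numerator for 3: 0.44·0.0174484 = 0.0076773.
Normalizing constant: 0.13·0.0361622 + 0.43·0.00161641 + 0.44·0.0174484 = 0.0130734.
P(3 | observation) = 0.0076773 / 0.0130734 = 0.587244.

0.5872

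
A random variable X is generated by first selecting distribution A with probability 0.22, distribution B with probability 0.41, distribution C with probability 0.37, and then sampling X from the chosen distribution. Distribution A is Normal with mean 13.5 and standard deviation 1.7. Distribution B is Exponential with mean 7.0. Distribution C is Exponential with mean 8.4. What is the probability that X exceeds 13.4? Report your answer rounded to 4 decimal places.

Conditional on each component, P(X > 13.4): A: 0.523454; B: 0.147447; C: 0.20286.
By total probability, P(X > 13.4) = 0.22·0.523454 + 0.41·0.147447 + 0.37·0.20286 = 0.250671.

0.2507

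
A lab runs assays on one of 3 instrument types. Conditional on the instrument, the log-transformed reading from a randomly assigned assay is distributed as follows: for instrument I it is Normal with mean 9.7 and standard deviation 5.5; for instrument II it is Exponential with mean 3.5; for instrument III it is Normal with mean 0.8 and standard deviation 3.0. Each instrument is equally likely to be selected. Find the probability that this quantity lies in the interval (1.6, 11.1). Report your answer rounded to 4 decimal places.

0.5053

Conditional on each instrument, P(1.6 < X < 11.1): I: 0.530051; II: 0.591146; III: 0.394565.
By total probability, P(1.6 < X < 11.1) = 0.333333·0.530051 + 0.333333·0.591146 + 0.333333·0.394565 = 0.505254.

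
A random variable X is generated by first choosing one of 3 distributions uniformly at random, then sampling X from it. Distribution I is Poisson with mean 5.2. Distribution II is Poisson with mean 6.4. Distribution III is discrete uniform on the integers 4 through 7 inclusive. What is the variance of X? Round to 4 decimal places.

4.5433

Per component, I: μ=5.2, E[X²]=32.24; II: μ=6.4, E[X²]=47.36; III: μ=5.5, E[X²]=31.5.
E[X] = 0.333333·5.2 + 0.333333·6.4 + 0.333333·5.5 = 5.7.
E[X²] = 0.333333·32.24 + 0.333333·47.36 + 0.333333·31.5 = 37.0333.
Var(X) = E[X²] − (E[X])² = 37.0333 − 32.49 = 4.54333.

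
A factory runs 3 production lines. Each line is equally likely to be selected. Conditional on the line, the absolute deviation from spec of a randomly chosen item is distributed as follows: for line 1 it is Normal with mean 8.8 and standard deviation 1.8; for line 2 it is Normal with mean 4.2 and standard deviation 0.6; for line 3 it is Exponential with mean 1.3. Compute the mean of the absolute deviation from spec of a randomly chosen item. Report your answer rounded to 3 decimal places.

4.767

Component means — 1: 8.8; 2: 4.2; 3: 1.3.
E[X] = 0.333333·8.8 + 0.333333·4.2 + 0.333333·1.3 = 4.76667.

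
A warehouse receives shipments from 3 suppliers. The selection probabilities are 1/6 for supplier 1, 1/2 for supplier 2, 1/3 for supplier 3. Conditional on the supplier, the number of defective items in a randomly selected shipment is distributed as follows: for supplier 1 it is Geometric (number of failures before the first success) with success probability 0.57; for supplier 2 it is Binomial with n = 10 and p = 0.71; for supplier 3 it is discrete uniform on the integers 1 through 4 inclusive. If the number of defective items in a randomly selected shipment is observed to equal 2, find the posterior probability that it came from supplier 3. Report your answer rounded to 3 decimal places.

0.821

Likelihoods P(X=2 | ·): 1: 0.105393; 2: 0.00113478; 3: 0.25.
Posterior ∝ prior × likelihood. Numerator for 3: 0.333333·0.25 = 0.0833333.
Normalizing constant: 0.166667·0.105393 + 0.5·0.00113478 + 0.333333·0.25 = 0.101466.
P(3 | observation) = 0.0833333 / 0.101466 = 0.821291.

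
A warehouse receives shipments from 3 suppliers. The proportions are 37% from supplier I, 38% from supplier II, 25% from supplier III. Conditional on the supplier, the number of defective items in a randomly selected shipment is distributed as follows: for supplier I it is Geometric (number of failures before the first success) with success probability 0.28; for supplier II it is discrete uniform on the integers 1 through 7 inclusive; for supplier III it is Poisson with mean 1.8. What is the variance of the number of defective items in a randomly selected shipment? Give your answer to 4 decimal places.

6.1697

Per component, I: μ=2.57143, E[X²]=15.7959; II: μ=4, E[X²]=20; III: μ=1.8, E[X²]=5.04.
E[X] = 0.37·2.57143 + 0.38·4 + 0.25·1.8 = 2.92143.
E[X²] = 0.37·15.7959 + 0.38·20 + 0.25·5.04 = 14.7045.
Var(X) = E[X²] − (E[X])² = 14.7045 − 8.53474 = 6.16974.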